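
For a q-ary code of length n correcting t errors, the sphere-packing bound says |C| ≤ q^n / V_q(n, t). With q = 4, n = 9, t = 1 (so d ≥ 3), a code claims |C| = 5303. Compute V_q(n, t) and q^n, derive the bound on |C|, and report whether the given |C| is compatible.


V_q(n, t) = 28, q^n = 262144, Hamming bound = 9362, |C| = 5303 ≤ bound (satisfied).

Step 1: Compute V_q(n, t) = Σ_{j=0}^1 C(n, j) (q−1)^j.
  j = 0: C(9,0)·(3)^0 = 1·1 = 1.
  j = 1: C(9,1)·(3)^1 = 9·3 = 27.
  V_q(n, t) = 1 + 27 = 28.
Step 2: q^n = 4^9 = 262144.
Step 3: Hamming bound ⌊q^n / V_q(n,t)⌋ = ⌊262144/28⌋ = 9362.
Step 4: Compare |C| = 5303 to 9362: satisfied.
The claimed |C| lies below the Hamming bound.


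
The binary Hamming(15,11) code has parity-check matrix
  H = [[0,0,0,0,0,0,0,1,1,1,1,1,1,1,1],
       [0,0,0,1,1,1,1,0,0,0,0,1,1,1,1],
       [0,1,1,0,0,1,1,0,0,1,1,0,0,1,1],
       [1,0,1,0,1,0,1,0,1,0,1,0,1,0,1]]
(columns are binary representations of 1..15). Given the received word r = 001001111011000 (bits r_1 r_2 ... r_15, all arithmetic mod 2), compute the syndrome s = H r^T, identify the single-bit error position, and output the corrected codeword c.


s = (0, 1, 0, 0)^T, error position = 4, corrected codeword c = 001101111011000

Compute s = H r^T mod 2 one row at a time:
  s_1 = 1 + 1 + 0 + 1 + 1 + 0 + 0 + 0 = 4 ≡ 0 (mod 2).
  s_2 = 0 + 0 + 1 + 1 + 1 + 0 + 0 + 0 = 3 ≡ 1 (mod 2).
  s_3 = 0 + 1 + 1 + 1 + 0 + 1 + 0 + 0 = 4 ≡ 0 (mod 2).
  s_4 = 0 + 1 + 0 + 1 + 1 + 1 + 0 + 0 = 4 ≡ 0 (mod 2).
s = (0, 1, 0, 0)^T — this equals column 4 of H (binary 0100), so error is at position 4.
Correct: flip bit 4 of r = 001001111011000 to get c = 001101111011000.


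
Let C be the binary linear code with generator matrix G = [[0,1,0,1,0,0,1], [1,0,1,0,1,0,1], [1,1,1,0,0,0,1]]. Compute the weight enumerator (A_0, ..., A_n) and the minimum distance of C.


Weight distribution: A_0 = 1, A_2 = 1, A_3 = 3, A_4 = 2, A_5 = 1. Minimum distance d = 2.

Enumerate all 2^3 = 8 messages m ∈ F_2^3.
For each, compute codeword c = mG in F_2^7, then tally its weight.
  m = 000 → c = 0000000, weight = 0.
  m = 100 → c = 0101001, weight = 3.
  m = 010 → c = 1010101, weight = 4.
  m = 110 → c = 1111100, weight = 5.
  m = 001 → c = 1110001, weight = 4.
  m = 101 → c = 1011000, weight = 3.
  m = 011 → c = 0100100, weight = 2.
  m = 111 → c = 0001101, weight = 3.
Tally weights:
  weight 0: 1 codewords.
  weight 2: 1 codewords.
  weight 3: 3 codewords.
  weight 4: 2 codewords.
  weight 5: 1 codewords.
Minimum distance d = smallest w > 0 with A_w > 0 = 2.
Sanity: Σ A_w = 8 = 2^3 = 8 ✓.


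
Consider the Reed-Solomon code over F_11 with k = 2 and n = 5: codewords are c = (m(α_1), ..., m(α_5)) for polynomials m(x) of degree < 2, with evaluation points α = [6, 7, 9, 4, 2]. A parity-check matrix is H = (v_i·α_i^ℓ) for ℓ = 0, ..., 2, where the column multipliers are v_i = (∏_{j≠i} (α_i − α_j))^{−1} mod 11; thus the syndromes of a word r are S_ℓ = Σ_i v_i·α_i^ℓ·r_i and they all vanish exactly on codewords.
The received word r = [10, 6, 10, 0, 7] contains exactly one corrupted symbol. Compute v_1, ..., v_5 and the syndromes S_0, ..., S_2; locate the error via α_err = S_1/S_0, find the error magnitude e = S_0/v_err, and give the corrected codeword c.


S = (3, 7, 9), error at position 1, error magnitude e = 6, c = [4, 6, 10, 0, 7].

Step 1: column multipliers v_i = (∏_{j≠i}(α_i − α_j))^{−1} mod 11.
  i = 1 (α = 6): (6−7)(6−9)(6−4)(6−2) = (−1)·(−3)·2·4 = 24 ≡ 2, so v_1 = 2^{−1} = 6 (mod 11).
  i = 2 (α = 7): (7−6)(7−9)(7−4)(7−2) = 1·(−2)·3·5 = −30 ≡ 3, so v_2 = 3^{−1} = 4 (mod 11).
  i = 3 (α = 9): (9−6)(9−7)(9−4)(9−2) = 3·2·5·7 = 210 ≡ 1, so v_3 = 1^{−1} = 1 (mod 11).
  i = 4 (α = 4): (4−6)(4−7)(4−9)(4−2) = (−2)·(−3)·(−5)·2 = −60 ≡ 6, so v_4 = 6^{−1} = 2 (mod 11).
  i = 5 (α = 2): (2−6)(2−7)(2−9)(2−4) = (−4)·(−5)·(−7)·(−2) = 280 ≡ 5, so v_5 = 5^{−1} = 9 (mod 11).
  v = [6, 4, 1, 2, 9].
Step 2: syndromes of r = [10, 6, 10, 0, 7] (all sums mod 11).
  S_0 = Σ v_i r_i = 6·10 + 4·6 + 1·10 + 2·0 + 9·7 = 157 ≡ 3.
  S_1 = Σ v_i α_i r_i = 6·6·10 + 4·7·6 + 1·9·10 + 2·4·0 + 9·2·7 = 744 ≡ 7.
  α_i^2 mod 11 = [3, 5, 4, 5, 4].
  S_2 = Σ v_i α_i^2 r_i = 6·3·10 + 4·5·6 + 1·4·10 + 2·5·0 + 9·4·7 = 592 ≡ 9.
  S = (3, 7, 9) ≠ 0, so r is not a codeword (an error is present).
Step 3: locate the error. For a single error e at position i, S_ℓ = v_i·e·α_i^ℓ, so α_err = S_1/S_0.
  S_0^{−1} = 3^{−1} = 4 (mod 11), so α_err = 7·4 = 28 ≡ 6 = α_1. Error position i = 1.
  Consistency check: S_2/S_1 = 9·8 = 72 ≡ 6 = α_err ✓ (single-error assumption holds).
Step 4: error magnitude e = S_0/v_1 = S_0·∏_{j≠1}(α_1 − α_j) = 3·2 = 6 ≡ 6 (mod 11).
Step 5: correct position 1: c_1 = r_1 − e = 10 − 6 ≡ 4 (mod 11). Hence c = [4, 6, 10, 0, 7].
  Check: interpolating c through the α_i gives m(x) = 3 + 2·x (degree < 2) with m(α_i) = c_i for every i, so c is indeed a codeword.


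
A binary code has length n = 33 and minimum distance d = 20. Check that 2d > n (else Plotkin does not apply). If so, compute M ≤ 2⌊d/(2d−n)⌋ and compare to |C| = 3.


Plotkin bound M ≤ 4; given |C| = 3 ≤ bound (satisfied).

Check applicability: 2d = 40, n = 33.
2d − n = 7 > 0, so Plotkin applies.
Compute d/(2d−n) = 20/7 ≈ 2.8571.
⌊d/(2d−n)⌋ = 2.
Plotkin bound: M ≤ 2·2 = 4.
Given |C| = 3, check: satisfied.
This |C| is below the Plotkin bound.


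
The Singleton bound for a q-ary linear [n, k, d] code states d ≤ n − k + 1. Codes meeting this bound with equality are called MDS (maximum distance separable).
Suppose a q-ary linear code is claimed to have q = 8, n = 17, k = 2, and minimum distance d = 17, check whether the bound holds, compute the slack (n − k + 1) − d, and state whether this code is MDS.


Singleton RHS = n − k + 1 = 16, slack = -1, bound violated (no such code; not MDS).

Singleton bound: d ≤ n − k + 1.
Here n = 17, k = 2, so n − k + 1 = 16.
Given d = 17, check d ≤ 16: NO.
Slack = (n − k + 1) − d = -1.
The slack is negative: d = 17 exceeds n − k + 1 = 16 by 1, so the Singleton bound is violated and no linear [17, 2, 17]_8 code can exist. In particular it is not MDS (MDS requires d = n − k + 1 exactly).
Description: the claimed parameters are [17, 2, 17]_8; such a code would be impossible (violates the Singleton bound).


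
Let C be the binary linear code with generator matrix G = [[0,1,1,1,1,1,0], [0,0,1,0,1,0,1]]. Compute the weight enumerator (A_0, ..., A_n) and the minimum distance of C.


Weight distribution: A_0 = 1, A_3 = 1, A_4 = 1, A_5 = 1. Minimum distance d = 3.

Enumerate all 2^2 = 4 messages m ∈ F_2^2.
For each, compute codeword c = mG in F_2^7, then tally its weight.
  m = 00 → c = 0000000, weight = 0.
  m = 10 → c = 0111110, weight = 5.
  m = 01 → c = 0010101, weight = 3.
  m = 11 → c = 0101011, weight = 4.
Tally weights:
  weight 0: 1 codewords.
  weight 3: 1 codewords.
  weight 4: 1 codewords.
  weight 5: 1 codewords.
Minimum distance d = smallest w > 0 with A_w > 0 = 3.
Sanity: Σ A_w = 4 = 2^2 = 4 ✓.


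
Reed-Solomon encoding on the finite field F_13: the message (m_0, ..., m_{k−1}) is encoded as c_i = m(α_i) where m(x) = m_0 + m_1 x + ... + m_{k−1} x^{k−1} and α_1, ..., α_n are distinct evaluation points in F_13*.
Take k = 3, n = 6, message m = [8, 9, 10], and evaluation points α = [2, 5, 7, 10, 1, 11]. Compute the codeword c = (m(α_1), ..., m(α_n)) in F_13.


c = [1, 4, 2, 6, 1, 4]

Message polynomial: m(x) = 8 + 9·x + 10·x^2 (mod 13).
For each evaluation point α_i, compute m(α_i) mod 13:
  α_1 = 2: Horner steps 10 → 3 → 1, so m(2) = 1.
  α_2 = 5: Horner steps 10 → 7 → 4, so m(5) = 4.
  α_3 = 7: Horner steps 10 → 1 → 2, so m(7) = 2.
  α_4 = 10: Horner steps 10 → 5 → 6, so m(10) = 6.
  α_5 = 1: Horner steps 10 → 6 → 1, so m(1) = 1.
  α_6 = 11: Horner steps 10 → 2 → 4, so m(11) = 4.
Codeword c = [1, 4, 2, 6, 1, 4] ∈ F_13^6.


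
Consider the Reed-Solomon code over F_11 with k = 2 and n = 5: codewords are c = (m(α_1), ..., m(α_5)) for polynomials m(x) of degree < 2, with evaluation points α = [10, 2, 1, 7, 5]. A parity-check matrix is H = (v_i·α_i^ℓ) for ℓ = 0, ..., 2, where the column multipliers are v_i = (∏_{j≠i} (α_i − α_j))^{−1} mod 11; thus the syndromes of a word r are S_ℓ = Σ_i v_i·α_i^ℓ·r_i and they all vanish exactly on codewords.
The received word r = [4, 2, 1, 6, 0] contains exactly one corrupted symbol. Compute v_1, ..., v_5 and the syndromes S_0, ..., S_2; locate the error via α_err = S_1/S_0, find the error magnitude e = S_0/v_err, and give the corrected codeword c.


S = (5, 5, 5), error at position 3, error magnitude e = 2, c = [4, 2, 10, 6, 0].

Step 1: column multipliers v_i = (∏_{j≠i}(α_i − α_j))^{−1} mod 11.
  i = 1 (α = 10): (10−2)(10−1)(10−7)(10−5) = 8·9·3·5 = 1080 ≡ 2, so v_1 = 2^{−1} = 6 (mod 11).
  i = 2 (α = 2): (2−10)(2−1)(2−7)(2−5) = (−8)·1·(−5)·(−3) = −120 ≡ 1, so v_2 = 1^{−1} = 1 (mod 11).
  i = 3 (α = 1): (1−10)(1−2)(1−7)(1−5) = (−9)·(−1)·(−6)·(−4) = 216 ≡ 7, so v_3 = 7^{−1} = 8 (mod 11).
  i = 4 (α = 7): (7−10)(7−2)(7−1)(7−5) = (−3)·5·6·2 = −180 ≡ 7, so v_4 = 7^{−1} = 8 (mod 11).
  i = 5 (α = 5): (5−10)(5−2)(5−1)(5−7) = (−5)·3·4·(−2) = 120 ≡ 10, so v_5 = 10^{−1} = 10 (mod 11).
  v = [6, 1, 8, 8, 10].
Step 2: syndromes of r = [4, 2, 1, 6, 0] (all sums mod 11).
  S_0 = Σ v_i r_i = 6·4 + 1·2 + 8·1 + 8·6 + 10·0 = 82 ≡ 5.
  S_1 = Σ v_i α_i r_i = 6·10·4 + 1·2·2 + 8·1·1 + 8·7·6 + 10·5·0 = 588 ≡ 5.
  α_i^2 mod 11 = [1, 4, 1, 5, 3].
  S_2 = Σ v_i α_i^2 r_i = 6·1·4 + 1·4·2 + 8·1·1 + 8·5·6 + 10·3·0 = 280 ≡ 5.
  S = (5, 5, 5) ≠ 0, so r is not a codeword (an error is present).
Step 3: locate the error. For a single error e at position i, S_ℓ = v_i·e·α_i^ℓ, so α_err = S_1/S_0.
  S_0^{−1} = 5^{−1} = 9 (mod 11), so α_err = 5·9 = 45 ≡ 1 = α_3. Error position i = 3.
  Consistency check: S_2/S_1 = 5·9 = 45 ≡ 1 = α_err ✓ (single-error assumption holds).
Step 4: error magnitude e = S_0/v_3 = S_0·∏_{j≠3}(α_3 − α_j) = 5·7 = 35 ≡ 2 (mod 11).
Step 5: correct position 3: c_3 = r_3 − e = 1 − 2 ≡ 10 (mod 11). Hence c = [4, 2, 10, 6, 0].
  Check: interpolating c through the α_i gives m(x) = 7 + 3·x (degree < 2) with m(α_i) = c_i for every i, so c is indeed a codeword.


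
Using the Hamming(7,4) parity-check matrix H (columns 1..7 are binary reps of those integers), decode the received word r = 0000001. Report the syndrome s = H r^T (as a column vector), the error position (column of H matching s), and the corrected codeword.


s = (1, 1, 1)^T, error position = 7, corrected codeword c = 0000000

Compute s = H r^T mod 2 one row at a time:
  s_1 = 0 + 0 + 0 + 1 = 1 ≡ 1 (mod 2).
  s_2 = 0 + 0 + 0 + 1 = 1 ≡ 1 (mod 2).
  s_3 = 0 + 0 + 0 + 1 = 1 ≡ 1 (mod 2).
s = (1, 1, 1)^T — this equals column 7 of H (binary 111), so error is at position 7.
Correct: flip bit 7 of r = 0000001 to get c = 0000000.


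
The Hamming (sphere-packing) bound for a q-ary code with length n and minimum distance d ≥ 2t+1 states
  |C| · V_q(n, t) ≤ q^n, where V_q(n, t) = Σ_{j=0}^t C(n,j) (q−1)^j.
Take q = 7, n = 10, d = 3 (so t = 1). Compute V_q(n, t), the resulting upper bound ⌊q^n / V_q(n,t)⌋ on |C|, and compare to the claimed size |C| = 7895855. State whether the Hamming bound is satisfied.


V_q(n, t) = 61, q^n = 282475249, Hamming bound = 4630741, |C| = 7895855 > bound (violated).

Step 1: Compute V_q(n, t) = Σ_{j=0}^1 C(n, j) (q−1)^j.
  j = 0: C(10,0)·(6)^0 = 1·1 = 1.
  j = 1: C(10,1)·(6)^1 = 10·6 = 60.
  V_q(n, t) = 1 + 60 = 61.
Step 2: q^n = 7^10 = 282475249.
Step 3: Hamming bound ⌊q^n / V_q(n,t)⌋ = ⌊282475249/61⌋ = 4630741.
Step 4: Compare |C| = 7895855 to 4630741: violated.
The claimed |C| lies above the Hamming bound, so no 7-ary code of length 10 with d ≥ 3 can have 7895855 codewords.


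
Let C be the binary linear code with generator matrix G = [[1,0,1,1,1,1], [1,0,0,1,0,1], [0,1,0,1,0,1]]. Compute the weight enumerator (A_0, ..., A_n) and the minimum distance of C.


Weight distribution: A_0 = 1, A_2 = 2, A_3 = 2, A_4 = 1, A_5 = 2. Minimum distance d = 2.

Enumerate all 2^3 = 8 messages m ∈ F_2^3.
For each, compute codeword c = mG in F_2^6, then tally its weight.
  m = 000 → c = 000000, weight = 0.
  m = 100 → c = 101111, weight = 5.
  m = 010 → c = 100101, weight = 3.
  m = 110 → c = 001010, weight = 2.
  m = 001 → c = 010101, weight = 3.
  m = 101 → c = 111010, weight = 4.
  m = 011 → c = 110000, weight = 2.
  m = 111 → c = 011111, weight = 5.
Tally weights:
  weight 0: 1 codewords.
  weight 2: 2 codewords.
  weight 3: 2 codewords.
  weight 4: 1 codewords.
  weight 5: 2 codewords.
Minimum distance d = smallest w > 0 with A_w > 0 = 2.
Sanity: Σ A_w = 8 = 2^3 = 8 ✓.


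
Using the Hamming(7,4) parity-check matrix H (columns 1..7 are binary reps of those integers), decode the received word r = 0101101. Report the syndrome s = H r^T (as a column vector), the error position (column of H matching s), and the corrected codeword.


s = (1, 0, 0)^T, error position = 4, corrected codeword c = 0100101

Compute s = H r^T mod 2 one row at a time:
  s_1 = 1 + 1 + 0 + 1 = 3 ≡ 1 (mod 2).
  s_2 = 1 + 0 + 0 + 1 = 2 ≡ 0 (mod 2).
  s_3 = 0 + 0 + 1 + 1 = 2 ≡ 0 (mod 2).
s = (1, 0, 0)^T — this equals column 4 of H (binary 100), so error is at position 4.
Correct: flip bit 4 of r = 0101101 to get c = 0100101.


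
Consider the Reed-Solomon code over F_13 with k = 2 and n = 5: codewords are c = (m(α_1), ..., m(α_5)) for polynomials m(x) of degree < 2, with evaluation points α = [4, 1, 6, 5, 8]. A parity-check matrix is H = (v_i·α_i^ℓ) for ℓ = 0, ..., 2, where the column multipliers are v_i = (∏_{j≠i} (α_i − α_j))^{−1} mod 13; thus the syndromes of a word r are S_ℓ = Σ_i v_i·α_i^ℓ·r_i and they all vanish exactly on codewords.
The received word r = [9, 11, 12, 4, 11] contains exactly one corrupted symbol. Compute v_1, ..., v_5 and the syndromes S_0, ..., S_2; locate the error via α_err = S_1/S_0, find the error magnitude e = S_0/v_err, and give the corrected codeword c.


S = (4, 6, 9), error at position 5, error magnitude e = 9, c = [9, 11, 12, 4, 2].

Step 1: column multipliers v_i = (∏_{j≠i}(α_i − α_j))^{−1} mod 13.
  i = 1 (α = 4): (4−1)(4−6)(4−5)(4−8) = 3·(−2)·(−1)·(−4) = −24 ≡ 2, so v_1 = 2^{−1} = 7 (mod 13).
  i = 2 (α = 1): (1−4)(1−6)(1−5)(1−8) = (−3)·(−5)·(−4)·(−7) = 420 ≡ 4, so v_2 = 4^{−1} = 10 (mod 13).
  i = 3 (α = 6): (6−4)(6−1)(6−5)(6−8) = 2·5·1·(−2) = −20 ≡ 6, so v_3 = 6^{−1} = 11 (mod 13).
  i = 4 (α = 5): (5−4)(5−1)(5−6)(5−8) = 1·4·(−1)·(−3) = 12 ≡ 12, so v_4 = 12^{−1} = 12 (mod 13).
  i = 5 (α = 8): (8−4)(8−1)(8−6)(8−5) = 4·7·2·3 = 168 ≡ 12, so v_5 = 12^{−1} = 12 (mod 13).
  v = [7, 10, 11, 12, 12].
Step 2: syndromes of r = [9, 11, 12, 4, 11] (all sums mod 13).
  S_0 = Σ v_i r_i = 7·9 + 10·11 + 11·12 + 12·4 + 12·11 = 485 ≡ 4.
  S_1 = Σ v_i α_i r_i = 7·4·9 + 10·1·11 + 11·6·12 + 12·5·4 + 12·8·11 = 2450 ≡ 6.
  α_i^2 mod 13 = [3, 1, 10, 12, 12].
  S_2 = Σ v_i α_i^2 r_i = 7·3·9 + 10·1·11 + 11·10·12 + 12·12·4 + 12·12·11 = 3779 ≡ 9.
  S = (4, 6, 9) ≠ 0, so r is not a codeword (an error is present).
Step 3: locate the error. For a single error e at position i, S_ℓ = v_i·e·α_i^ℓ, so α_err = S_1/S_0.
  S_0^{−1} = 4^{−1} = 10 (mod 13), so α_err = 6·10 = 60 ≡ 8 = α_5. Error position i = 5.
  Consistency check: S_2/S_1 = 9·11 = 99 ≡ 8 = α_err ✓ (single-error assumption holds).
Step 4: error magnitude e = S_0/v_5 = S_0·∏_{j≠5}(α_5 − α_j) = 4·12 = 48 ≡ 9 (mod 13).
Step 5: correct position 5: c_5 = r_5 − e = 11 − 9 ≡ 2 (mod 13). Hence c = [9, 11, 12, 4, 2].
  Check: interpolating c through the α_i gives m(x) = 3 + 8·x (degree < 2) with m(α_i) = c_i for every i, so c is indeed a codeword.


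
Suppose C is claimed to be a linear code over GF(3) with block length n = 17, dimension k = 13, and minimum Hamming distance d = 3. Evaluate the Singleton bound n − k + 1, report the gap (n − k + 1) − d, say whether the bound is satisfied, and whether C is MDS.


Singleton RHS = n − k + 1 = 5, slack = 2, bound satisfied, not MDS.

Singleton bound: d ≤ n − k + 1.
Here n = 17, k = 13, so n − k + 1 = 5.
Given d = 3, check d ≤ 5: YES.
Slack = (n − k + 1) − d = 2.
The code is NOT MDS (slack = 2 > 0).
Description: the claimed parameters are [17, 13, 3]_3; such a code would be non-MDS.


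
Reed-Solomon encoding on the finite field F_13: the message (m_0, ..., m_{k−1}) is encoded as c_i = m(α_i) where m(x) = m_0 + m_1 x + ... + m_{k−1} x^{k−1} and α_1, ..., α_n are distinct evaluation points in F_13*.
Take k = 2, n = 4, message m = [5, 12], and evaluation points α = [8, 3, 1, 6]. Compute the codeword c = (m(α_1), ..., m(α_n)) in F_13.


c = [10, 2, 4, 12]

Message polynomial: m(x) = 5 + 12·x (mod 13).
For each evaluation point α_i, compute m(α_i) mod 13:
  α_1 = 8: Horner steps 12 → 10, so m(8) = 10.
  α_2 = 3: Horner steps 12 → 2, so m(3) = 2.
  α_3 = 1: Horner steps 12 → 4, so m(1) = 4.
  α_4 = 6: Horner steps 12 → 12, so m(6) = 12.
Codeword c = [10, 2, 4, 12] ∈ F_13^4.


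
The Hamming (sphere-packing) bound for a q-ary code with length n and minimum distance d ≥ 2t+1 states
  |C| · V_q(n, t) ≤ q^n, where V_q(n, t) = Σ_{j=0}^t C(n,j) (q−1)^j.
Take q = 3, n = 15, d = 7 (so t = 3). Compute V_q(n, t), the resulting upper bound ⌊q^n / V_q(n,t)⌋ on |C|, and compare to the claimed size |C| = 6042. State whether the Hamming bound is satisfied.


V_q(n, t) = 4091, q^n = 14348907, Hamming bound = 3507, |C| = 6042 > bound (violated).

Step 1: Compute V_q(n, t) = Σ_{j=0}^3 C(n, j) (q−1)^j.
  j = 0: C(15,0)·(2)^0 = 1·1 = 1.
  j = 1: C(15,1)·(2)^1 = 15·2 = 30.
  j = 2: C(15,2)·(2)^2 = 105·4 = 420.
  j = 3: C(15,3)·(2)^3 = 455·8 = 3640.
  V_q(n, t) = 1 + 30 + 420 + 3640 = 4091.
Step 2: q^n = 3^15 = 14348907.
Step 3: Hamming bound ⌊q^n / V_q(n,t)⌋ = ⌊14348907/4091⌋ = 3507.
Step 4: Compare |C| = 6042 to 3507: violated.
The claimed |C| lies above the Hamming bound, so no 3-ary code of length 15 with d ≥ 7 can have 6042 codewords.


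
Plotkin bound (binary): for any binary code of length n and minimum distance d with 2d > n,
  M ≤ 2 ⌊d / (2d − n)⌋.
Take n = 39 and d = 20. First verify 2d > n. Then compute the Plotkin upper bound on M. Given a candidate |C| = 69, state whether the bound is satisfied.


Plotkin bound M ≤ 40; given |C| = 69 > bound (violated).

Check applicability: 2d = 40, n = 39.
2d − n = 1 > 0, so Plotkin applies.
Compute d/(2d−n) = 20/1 ≈ 20.0000.
⌊d/(2d−n)⌋ = 20.
Plotkin bound: M ≤ 2·20 = 40.
Given |C| = 69, check: VIOLATED.
This |C| is above the Plotkin bound, so no binary code with n = 39, d = 20 and 69 codewords exists.


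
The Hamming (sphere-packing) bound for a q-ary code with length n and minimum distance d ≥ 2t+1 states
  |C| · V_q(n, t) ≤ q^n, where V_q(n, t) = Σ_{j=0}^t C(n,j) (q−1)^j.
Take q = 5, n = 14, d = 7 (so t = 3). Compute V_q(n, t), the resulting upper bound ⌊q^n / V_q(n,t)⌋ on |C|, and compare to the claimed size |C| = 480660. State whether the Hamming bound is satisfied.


V_q(n, t) = 24809, q^n = 6103515625, Hamming bound = 246020, |C| = 480660 > bound (violated).

Step 1: Compute V_q(n, t) = Σ_{j=0}^3 C(n, j) (q−1)^j.
  j = 0: C(14,0)·(4)^0 = 1·1 = 1.
  j = 1: C(14,1)·(4)^1 = 14·4 = 56.
  j = 2: C(14,2)·(4)^2 = 91·16 = 1456.
  j = 3: C(14,3)·(4)^3 = 364·64 = 23296.
  V_q(n, t) = 1 + 56 + 1456 + 23296 = 24809.
Step 2: q^n = 5^14 = 6103515625.
Step 3: Hamming bound ⌊q^n / V_q(n,t)⌋ = ⌊6103515625/24809⌋ = 246020.
Step 4: Compare |C| = 480660 to 246020: violated.
The claimed |C| lies above the Hamming bound, so no 5-ary code of length 14 with d ≥ 7 can have 480660 codewords.


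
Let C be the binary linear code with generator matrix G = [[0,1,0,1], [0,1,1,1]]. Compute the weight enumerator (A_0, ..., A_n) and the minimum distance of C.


Weight distribution: A_0 = 1, A_1 = 1, A_2 = 1, A_3 = 1. Minimum distance d = 1.

Enumerate all 2^2 = 4 messages m ∈ F_2^2.
For each, compute codeword c = mG in F_2^4, then tally its weight.
  m = 00 → c = 0000, weight = 0.
  m = 10 → c = 0101, weight = 2.
  m = 01 → c = 0111, weight = 3.
  m = 11 → c = 0010, weight = 1.
Tally weights:
  weight 0: 1 codewords.
  weight 1: 1 codewords.
  weight 2: 1 codewords.
  weight 3: 1 codewords.
Minimum distance d = smallest w > 0 with A_w > 0 = 1.
Sanity: Σ A_w = 4 = 2^2 = 4 ✓.


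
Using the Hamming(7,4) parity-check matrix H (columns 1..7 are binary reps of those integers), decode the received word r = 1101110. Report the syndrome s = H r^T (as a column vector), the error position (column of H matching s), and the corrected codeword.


s = (1, 0, 0)^T, error position = 4, corrected codeword c = 1100110

Compute s = H r^T mod 2 one row at a time:
  s_1 = 1 + 1 + 1 + 0 = 3 ≡ 1 (mod 2).
  s_2 = 1 + 0 + 1 + 0 = 2 ≡ 0 (mod 2).
  s_3 = 1 + 0 + 1 + 0 = 2 ≡ 0 (mod 2).
s = (1, 0, 0)^T — this equals column 4 of H (binary 100), so error is at position 4.
Correct: flip bit 4 of r = 1101110 to get c = 1100110.


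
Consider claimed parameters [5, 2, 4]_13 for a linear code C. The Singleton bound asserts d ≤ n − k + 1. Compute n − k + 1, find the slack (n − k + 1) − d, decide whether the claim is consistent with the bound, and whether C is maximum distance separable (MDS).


Singleton RHS = n − k + 1 = 4, slack = 0, bound satisfied, MDS.

Singleton bound: d ≤ n − k + 1.
Here n = 5, k = 2, so n − k + 1 = 4.
Given d = 4, check d ≤ 4: YES.
Slack = (n − k + 1) − d = 0.
The code is MDS (slack = 0).
Description: the claimed parameters are [5, 2, 4]_13; such a code would be MDS (meets Singleton bound).


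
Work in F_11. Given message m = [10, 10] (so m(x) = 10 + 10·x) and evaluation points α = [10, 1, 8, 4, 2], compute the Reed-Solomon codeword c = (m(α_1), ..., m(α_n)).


c = [0, 9, 2, 6, 8]

Message polynomial: m(x) = 10 + 10·x (mod 11).
For each evaluation point α_i, compute m(α_i) mod 11:
  α_1 = 10: Horner steps 10 → 0, so m(10) = 0.
  α_2 = 1: Horner steps 10 → 9, so m(1) = 9.
  α_3 = 8: Horner steps 10 → 2, so m(8) = 2.
  α_4 = 4: Horner steps 10 → 6, so m(4) = 6.
  α_5 = 2: Horner steps 10 → 8, so m(2) = 8.
Codeword c = [0, 9, 2, 6, 8] ∈ F_11^5.


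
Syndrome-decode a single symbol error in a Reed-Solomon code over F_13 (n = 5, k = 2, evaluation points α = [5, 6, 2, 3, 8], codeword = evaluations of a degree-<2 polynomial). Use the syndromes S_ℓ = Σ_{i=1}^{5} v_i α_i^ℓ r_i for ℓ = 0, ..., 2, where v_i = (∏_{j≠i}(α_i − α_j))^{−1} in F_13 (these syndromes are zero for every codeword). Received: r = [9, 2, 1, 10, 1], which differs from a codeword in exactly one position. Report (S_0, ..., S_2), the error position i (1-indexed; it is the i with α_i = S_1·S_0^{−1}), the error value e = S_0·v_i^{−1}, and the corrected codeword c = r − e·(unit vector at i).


S = (7, 1, 2), error at position 3, error magnitude e = 10, c = [9, 2, 4, 10, 1].

Step 1: column multipliers v_i = (∏_{j≠i}(α_i − α_j))^{−1} mod 13.
  i = 1 (α = 5): (5−6)(5−2)(5−3)(5−8) = (−1)·3·2·(−3) = 18 ≡ 5, so v_1 = 5^{−1} = 8 (mod 13).
  i = 2 (α = 6): (6−5)(6−2)(6−3)(6−8) = 1·4·3·(−2) = −24 ≡ 2, so v_2 = 2^{−1} = 7 (mod 13).
  i = 3 (α = 2): (2−5)(2−6)(2−3)(2−8) = (−3)·(−4)·(−1)·(−6) = 72 ≡ 7, so v_3 = 7^{−1} = 2 (mod 13).
  i = 4 (α = 3): (3−5)(3−6)(3−2)(3−8) = (−2)·(−3)·1·(−5) = −30 ≡ 9, so v_4 = 9^{−1} = 3 (mod 13).
  i = 5 (α = 8): (8−5)(8−6)(8−2)(8−3) = 3·2·6·5 = 180 ≡ 11, so v_5 = 11^{−1} = 6 (mod 13).
  v = [8, 7, 2, 3, 6].
Step 2: syndromes of r = [9, 2, 1, 10, 1] (all sums mod 13).
  S_0 = Σ v_i r_i = 8·9 + 7·2 + 2·1 + 3·10 + 6·1 = 124 ≡ 7.
  S_1 = Σ v_i α_i r_i = 8·5·9 + 7·6·2 + 2·2·1 + 3·3·10 + 6·8·1 = 586 ≡ 1.
  α_i^2 mod 13 = [12, 10, 4, 9, 12].
  S_2 = Σ v_i α_i^2 r_i = 8·12·9 + 7·10·2 + 2·4·1 + 3·9·10 + 6·12·1 = 1354 ≡ 2.
  S = (7, 1, 2) ≠ 0, so r is not a codeword (an error is present).
Step 3: locate the error. For a single error e at position i, S_ℓ = v_i·e·α_i^ℓ, so α_err = S_1/S_0.
  S_0^{−1} = 7^{−1} = 2 (mod 13), so α_err = 1·2 = 2 ≡ 2 = α_3. Error position i = 3.
  Consistency check: S_2/S_1 = 2·1 = 2 ≡ 2 = α_err ✓ (single-error assumption holds).
Step 4: error magnitude e = S_0/v_3 = S_0·∏_{j≠3}(α_3 − α_j) = 7·7 = 49 ≡ 10 (mod 13).
Step 5: correct position 3: c_3 = r_3 − e = 1 − 10 ≡ 4 (mod 13). Hence c = [9, 2, 4, 10, 1].
  Check: interpolating c through the α_i gives m(x) = 5 + 6·x (degree < 2) with m(α_i) = c_i for every i, so c is indeed a codeword.


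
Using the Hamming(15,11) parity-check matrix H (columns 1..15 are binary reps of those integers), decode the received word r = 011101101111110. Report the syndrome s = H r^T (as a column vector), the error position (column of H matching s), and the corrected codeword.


s = (0, 0, 1, 1)^T, error position = 3, corrected codeword c = 010101101111110

Compute s = H r^T mod 2 one row at a time:
  s_1 = 0 + 1 + 1 + 1 + 1 + 1 + 1 + 0 = 6 ≡ 0 (mod 2).
  s_2 = 1 + 0 + 1 + 1 + 1 + 1 + 1 + 0 = 6 ≡ 0 (mod 2).
  s_3 = 1 + 1 + 1 + 1 + 1 + 1 + 1 + 0 = 7 ≡ 1 (mod 2).
  s_4 = 0 + 1 + 0 + 1 + 1 + 1 + 1 + 0 = 5 ≡ 1 (mod 2).
s = (0, 0, 1, 1)^T — this equals column 3 of H (binary 0011), so error is at position 3.
Correct: flip bit 3 of r = 011101101111110 to get c = 010101101111110.


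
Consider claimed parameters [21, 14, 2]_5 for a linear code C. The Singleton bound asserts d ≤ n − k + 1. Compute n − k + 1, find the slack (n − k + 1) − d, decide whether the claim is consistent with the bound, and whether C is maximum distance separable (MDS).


Singleton RHS = n − k + 1 = 8, slack = 6, bound satisfied, not MDS.

Singleton bound: d ≤ n − k + 1.
Here n = 21, k = 14, so n − k + 1 = 8.
Given d = 2, check d ≤ 8: YES.
Slack = (n − k + 1) − d = 6.
The code is NOT MDS (slack = 6 > 0).
Description: the claimed parameters are [21, 14, 2]_5; such a code would be non-MDS.


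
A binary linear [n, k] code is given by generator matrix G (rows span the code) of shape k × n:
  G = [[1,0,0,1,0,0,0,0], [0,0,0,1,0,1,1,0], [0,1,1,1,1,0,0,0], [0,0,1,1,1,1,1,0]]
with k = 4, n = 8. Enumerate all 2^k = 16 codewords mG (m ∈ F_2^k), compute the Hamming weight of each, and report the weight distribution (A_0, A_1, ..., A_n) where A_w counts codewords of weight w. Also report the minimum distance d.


Weight distribution: A_0 = 1, A_2 = 4, A_3 = 3, A_4 = 3, A_5 = 4, A_7 = 1. Minimum distance d = 2.

Enumerate all 2^4 = 16 messages m ∈ F_2^4.
For each, compute codeword c = mG in F_2^8, then tally its weight.
  m = 0000 → c = 00000000, weight = 0.
  m = 1000 → c = 10010000, weight = 2.
  m = 0100 → c = 00010110, weight = 3.
  m = 1100 → c = 10000110, weight = 3.
  m = 0010 → c = 01111000, weight = 4.
  m = 1010 → c = 11101000, weight = 4.
  m = 0110 → c = 01101110, weight = 5.
  m = 1110 → c = 11111110, weight = 7.
  m = 0001 → c = 00111110, weight = 5.
  m = 1001 → c = 10101110, weight = 5.
  m = 0101 → c = 00101000, weight = 2.
  m = 1101 → c = 10111000, weight = 4.
  m = 0011 → c = 01000110, weight = 3.
  m = 1011 → c = 11010110, weight = 5.
  m = 0111 → c = 01010000, weight = 2.
  m = 1111 → c = 11000000, weight = 2.
Tally weights:
  weight 0: 1 codewords.
  weight 2: 4 codewords.
  weight 3: 3 codewords.
  weight 4: 3 codewords.
  weight 5: 4 codewords.
  weight 7: 1 codewords.
Minimum distance d = smallest w > 0 with A_w > 0 = 2.
Sanity: Σ A_w = 16 = 2^4 = 16 ✓.


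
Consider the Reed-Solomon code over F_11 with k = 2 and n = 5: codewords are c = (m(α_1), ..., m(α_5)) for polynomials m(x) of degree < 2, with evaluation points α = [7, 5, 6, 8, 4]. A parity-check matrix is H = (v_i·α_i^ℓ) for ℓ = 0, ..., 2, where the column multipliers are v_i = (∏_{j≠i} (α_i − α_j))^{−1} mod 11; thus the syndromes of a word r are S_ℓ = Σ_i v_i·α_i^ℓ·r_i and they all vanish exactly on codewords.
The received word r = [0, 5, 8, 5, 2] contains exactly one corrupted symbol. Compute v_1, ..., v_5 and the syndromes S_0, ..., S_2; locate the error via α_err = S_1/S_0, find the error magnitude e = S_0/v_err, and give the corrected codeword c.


S = (1, 8, 9), error at position 4, error magnitude e = 2, c = [0, 5, 8, 3, 2].

Step 1: column multipliers v_i = (∏_{j≠i}(α_i − α_j))^{−1} mod 11.
  i = 1 (α = 7): (7−5)(7−6)(7−8)(7−4) = 2·1·(−1)·3 = −6 ≡ 5, so v_1 = 5^{−1} = 9 (mod 11).
  i = 2 (α = 5): (5−7)(5−6)(5−8)(5−4) = (−2)·(−1)·(−3)·1 = −6 ≡ 5, so v_2 = 5^{−1} = 9 (mod 11).
  i = 3 (α = 6): (6−7)(6−5)(6−8)(6−4) = (−1)·1·(−2)·2 = 4 ≡ 4, so v_3 = 4^{−1} = 3 (mod 11).
  i = 4 (α = 8): (8−7)(8−5)(8−6)(8−4) = 1·3·2·4 = 24 ≡ 2, so v_4 = 2^{−1} = 6 (mod 11).
  i = 5 (α = 4): (4−7)(4−5)(4−6)(4−8) = (−3)·(−1)·(−2)·(−4) = 24 ≡ 2, so v_5 = 2^{−1} = 6 (mod 11).
  v = [9, 9, 3, 6, 6].
Step 2: syndromes of r = [0, 5, 8, 5, 2] (all sums mod 11).
  S_0 = Σ v_i r_i = 9·0 + 9·5 + 3·8 + 6·5 + 6·2 = 111 ≡ 1.
  S_1 = Σ v_i α_i r_i = 9·7·0 + 9·5·5 + 3·6·8 + 6·8·5 + 6·4·2 = 657 ≡ 8.
  α_i^2 mod 11 = [5, 3, 3, 9, 5].
  S_2 = Σ v_i α_i^2 r_i = 9·5·0 + 9·3·5 + 3·3·8 + 6·9·5 + 6·5·2 = 537 ≡ 9.
  S = (1, 8, 9) ≠ 0, so r is not a codeword (an error is present).
Step 3: locate the error. For a single error e at position i, S_ℓ = v_i·e·α_i^ℓ, so α_err = S_1/S_0.
  S_0^{−1} = 1^{−1} = 1 (mod 11), so α_err = 8·1 = 8 ≡ 8 = α_4. Error position i = 4.
  Consistency check: S_2/S_1 = 9·7 = 63 ≡ 8 = α_err ✓ (single-error assumption holds).
Step 4: error magnitude e = S_0/v_4 = S_0·∏_{j≠4}(α_4 − α_j) = 1·2 = 2 ≡ 2 (mod 11).
Step 5: correct position 4: c_4 = r_4 − e = 5 − 2 ≡ 3 (mod 11). Hence c = [0, 5, 8, 3, 2].
  Check: interpolating c through the α_i gives m(x) = 1 + 3·x (degree < 2) with m(α_i) = c_i for every i, so c is indeed a codeword.


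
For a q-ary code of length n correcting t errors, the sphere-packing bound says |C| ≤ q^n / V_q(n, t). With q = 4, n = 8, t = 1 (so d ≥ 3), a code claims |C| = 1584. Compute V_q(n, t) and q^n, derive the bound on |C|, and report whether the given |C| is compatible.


V_q(n, t) = 25, q^n = 65536, Hamming bound = 2621, |C| = 1584 ≤ bound (satisfied).

Step 1: Compute V_q(n, t) = Σ_{j=0}^1 C(n, j) (q−1)^j.
  j = 0: C(8,0)·(3)^0 = 1·1 = 1.
  j = 1: C(8,1)·(3)^1 = 8·3 = 24.
  V_q(n, t) = 1 + 24 = 25.
Step 2: q^n = 4^8 = 65536.
Step 3: Hamming bound ⌊q^n / V_q(n,t)⌋ = ⌊65536/25⌋ = 2621.
Step 4: Compare |C| = 1584 to 2621: satisfied.
The claimed |C| lies below the Hamming bound.


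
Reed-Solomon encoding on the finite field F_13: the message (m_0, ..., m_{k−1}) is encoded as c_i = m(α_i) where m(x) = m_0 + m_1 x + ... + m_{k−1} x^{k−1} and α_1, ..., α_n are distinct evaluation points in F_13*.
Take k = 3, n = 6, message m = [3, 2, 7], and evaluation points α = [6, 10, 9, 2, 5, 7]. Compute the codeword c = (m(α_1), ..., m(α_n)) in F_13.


c = [7, 8, 3, 9, 6, 9]

Message polynomial: m(x) = 3 + 2·x + 7·x^2 (mod 13).
For each evaluation point α_i, compute m(α_i) mod 13:
  α_1 = 6: Horner steps 7 → 5 → 7, so m(6) = 7.
  α_2 = 10: Horner steps 7 → 7 → 8, so m(10) = 8.
  α_3 = 9: Horner steps 7 → 0 → 3, so m(9) = 3.
  α_4 = 2: Horner steps 7 → 3 → 9, so m(2) = 9.
  α_5 = 5: Horner steps 7 → 11 → 6, so m(5) = 6.
  α_6 = 7: Horner steps 7 → 12 → 9, so m(7) = 9.
Codeword c = [7, 8, 3, 9, 6, 9] ∈ F_13^6.


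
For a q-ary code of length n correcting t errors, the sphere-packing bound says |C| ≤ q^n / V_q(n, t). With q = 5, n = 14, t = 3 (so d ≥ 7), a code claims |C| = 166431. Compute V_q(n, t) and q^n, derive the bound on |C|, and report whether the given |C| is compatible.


V_q(n, t) = 24809, q^n = 6103515625, Hamming bound = 246020, |C| = 166431 ≤ bound (satisfied).

Step 1: Compute V_q(n, t) = Σ_{j=0}^3 C(n, j) (q−1)^j.
  j = 0: C(14,0)·(4)^0 = 1·1 = 1.
  j = 1: C(14,1)·(4)^1 = 14·4 = 56.
  j = 2: C(14,2)·(4)^2 = 91·16 = 1456.
  j = 3: C(14,3)·(4)^3 = 364·64 = 23296.
  V_q(n, t) = 1 + 56 + 1456 + 23296 = 24809.
Step 2: q^n = 5^14 = 6103515625.
Step 3: Hamming bound ⌊q^n / V_q(n,t)⌋ = ⌊6103515625/24809⌋ = 246020.
Step 4: Compare |C| = 166431 to 246020: satisfied.
The claimed |C| lies below the Hamming bound.


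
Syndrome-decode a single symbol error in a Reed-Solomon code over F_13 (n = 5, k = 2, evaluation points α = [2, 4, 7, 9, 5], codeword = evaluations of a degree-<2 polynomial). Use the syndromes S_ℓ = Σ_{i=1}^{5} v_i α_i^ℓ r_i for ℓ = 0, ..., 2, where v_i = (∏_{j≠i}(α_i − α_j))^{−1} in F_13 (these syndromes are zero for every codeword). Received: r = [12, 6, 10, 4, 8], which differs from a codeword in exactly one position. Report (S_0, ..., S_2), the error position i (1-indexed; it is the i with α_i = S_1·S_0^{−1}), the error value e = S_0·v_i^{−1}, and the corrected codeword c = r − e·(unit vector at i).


S = (4, 7, 9), error at position 5, error magnitude e = 5, c = [12, 6, 10, 4, 3].

Step 1: column multipliers v_i = (∏_{j≠i}(α_i − α_j))^{−1} mod 13.
  i = 1 (α = 2): (2−4)(2−7)(2−9)(2−5) = (−2)·(−5)·(−7)·(−3) = 210 ≡ 2, so v_1 = 2^{−1} = 7 (mod 13).
  i = 2 (α = 4): (4−2)(4−7)(4−9)(4−5) = 2·(−3)·(−5)·(−1) = −30 ≡ 9, so v_2 = 9^{−1} = 3 (mod 13).
  i = 3 (α = 7): (7−2)(7−4)(7−9)(7−5) = 5·3·(−2)·2 = −60 ≡ 5, so v_3 = 5^{−1} = 8 (mod 13).
  i = 4 (α = 9): (9−2)(9−4)(9−7)(9−5) = 7·5·2·4 = 280 ≡ 7, so v_4 = 7^{−1} = 2 (mod 13).
  i = 5 (α = 5): (5−2)(5−4)(5−7)(5−9) = 3·1·(−2)·(−4) = 24 ≡ 11, so v_5 = 11^{−1} = 6 (mod 13).
  v = [7, 3, 8, 2, 6].
Step 2: syndromes of r = [12, 6, 10, 4, 8] (all sums mod 13).
  S_0 = Σ v_i r_i = 7·12 + 3·6 + 8·10 + 2·4 + 6·8 = 238 ≡ 4.
  S_1 = Σ v_i α_i r_i = 7·2·12 + 3·4·6 + 8·7·10 + 2·9·4 + 6·5·8 = 1112 ≡ 7.
  α_i^2 mod 13 = [4, 3, 10, 3, 12].
  S_2 = Σ v_i α_i^2 r_i = 7·4·12 + 3·3·6 + 8·10·10 + 2·3·4 + 6·12·8 = 1790 ≡ 9.
  S = (4, 7, 9) ≠ 0, so r is not a codeword (an error is present).
Step 3: locate the error. For a single error e at position i, S_ℓ = v_i·e·α_i^ℓ, so α_err = S_1/S_0.
  S_0^{−1} = 4^{−1} = 10 (mod 13), so α_err = 7·10 = 70 ≡ 5 = α_5. Error position i = 5.
  Consistency check: S_2/S_1 = 9·2 = 18 ≡ 5 = α_err ✓ (single-error assumption holds).
Step 4: error magnitude e = S_0/v_5 = S_0·∏_{j≠5}(α_5 − α_j) = 4·11 = 44 ≡ 5 (mod 13).
Step 5: correct position 5: c_5 = r_5 − e = 8 − 5 ≡ 3 (mod 13). Hence c = [12, 6, 10, 4, 3].
  Check: interpolating c through the α_i gives m(x) = 5 + 10·x (degree < 2) with m(α_i) = c_i for every i, so c is indeed a codeword.


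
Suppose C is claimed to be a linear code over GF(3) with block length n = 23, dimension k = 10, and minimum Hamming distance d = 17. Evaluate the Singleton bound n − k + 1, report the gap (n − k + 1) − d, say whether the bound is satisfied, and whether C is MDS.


Singleton RHS = n − k + 1 = 14, slack = -3, bound violated (no such code; not MDS).

Singleton bound: d ≤ n − k + 1.
Here n = 23, k = 10, so n − k + 1 = 14.
Given d = 17, check d ≤ 14: NO.
Slack = (n − k + 1) − d = -3.
The slack is negative: d = 17 exceeds n − k + 1 = 14 by 3, so the Singleton bound is violated and no linear [23, 10, 17]_3 code can exist. In particular it is not MDS (MDS requires d = n − k + 1 exactly).
Description: the claimed parameters are [23, 10, 17]_3; such a code would be impossible (violates the Singleton bound).


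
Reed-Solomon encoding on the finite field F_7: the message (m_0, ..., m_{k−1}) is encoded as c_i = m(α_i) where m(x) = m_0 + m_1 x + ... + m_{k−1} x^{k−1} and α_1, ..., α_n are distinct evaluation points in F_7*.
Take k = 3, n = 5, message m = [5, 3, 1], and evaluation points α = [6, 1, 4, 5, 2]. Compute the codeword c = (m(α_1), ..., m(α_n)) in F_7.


c = [3, 2, 5, 3, 1]

Message polynomial: m(x) = 5 + 3·x + 1·x^2 (mod 7).
For each evaluation point α_i, compute m(α_i) mod 7:
  α_1 = 6: Horner steps 1 → 2 → 3, so m(6) = 3.
  α_2 = 1: Horner steps 1 → 4 → 2, so m(1) = 2.
  α_3 = 4: Horner steps 1 → 0 → 5, so m(4) = 5.
  α_4 = 5: Horner steps 1 → 1 → 3, so m(5) = 3.
  α_5 = 2: Horner steps 1 → 5 → 1, so m(2) = 1.
Codeword c = [3, 2, 5, 3, 1] ∈ F_7^5.


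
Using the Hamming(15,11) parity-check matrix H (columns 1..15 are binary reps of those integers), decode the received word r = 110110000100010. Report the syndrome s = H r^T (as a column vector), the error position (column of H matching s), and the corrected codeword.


s = (0, 1, 1, 0)^T, error position = 6, corrected codeword c = 110111000100010

Compute s = H r^T mod 2 one row at a time:
  s_1 = 0 + 0 + 1 + 0 + 0 + 0 + 1 + 0 = 2 ≡ 0 (mod 2).
  s_2 = 1 + 1 + 0 + 0 + 0 + 0 + 1 + 0 = 3 ≡ 1 (mod 2).
  s_3 = 1 + 0 + 0 + 0 + 1 + 0 + 1 + 0 = 3 ≡ 1 (mod 2).
  s_4 = 1 + 0 + 1 + 0 + 0 + 0 + 0 + 0 = 2 ≡ 0 (mod 2).
s = (0, 1, 1, 0)^T — this equals column 6 of H (binary 0110), so error is at position 6.
Correct: flip bit 6 of r = 110110000100010 to get c = 110111000100010.


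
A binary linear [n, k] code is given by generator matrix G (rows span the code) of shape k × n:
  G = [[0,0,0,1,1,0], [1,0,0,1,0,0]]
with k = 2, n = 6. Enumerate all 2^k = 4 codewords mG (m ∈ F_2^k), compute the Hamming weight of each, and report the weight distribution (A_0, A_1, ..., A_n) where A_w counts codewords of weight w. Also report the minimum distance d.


Weight distribution: A_0 = 1, A_2 = 3. Minimum distance d = 2.

Enumerate all 2^2 = 4 messages m ∈ F_2^2.
For each, compute codeword c = mG in F_2^6, then tally its weight.
  m = 00 → c = 000000, weight = 0.
  m = 10 → c = 000110, weight = 2.
  m = 01 → c = 100100, weight = 2.
  m = 11 → c = 100010, weight = 2.
Tally weights:
  weight 0: 1 codewords.
  weight 2: 3 codewords.
Minimum distance d = smallest w > 0 with A_w > 0 = 2.
Sanity: Σ A_w = 4 = 2^2 = 4 ✓.


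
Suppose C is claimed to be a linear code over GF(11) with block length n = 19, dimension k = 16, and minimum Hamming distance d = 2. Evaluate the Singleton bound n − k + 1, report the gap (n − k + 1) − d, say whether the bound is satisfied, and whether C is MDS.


Singleton RHS = n − k + 1 = 4, slack = 2, bound satisfied, not MDS.

Singleton bound: d ≤ n − k + 1.
Here n = 19, k = 16, so n − k + 1 = 4.
Given d = 2, check d ≤ 4: YES.
Slack = (n − k + 1) − d = 2.
The code is NOT MDS (slack = 2 > 0).
Description: the claimed parameters are [19, 16, 2]_11; such a code would be non-MDS.


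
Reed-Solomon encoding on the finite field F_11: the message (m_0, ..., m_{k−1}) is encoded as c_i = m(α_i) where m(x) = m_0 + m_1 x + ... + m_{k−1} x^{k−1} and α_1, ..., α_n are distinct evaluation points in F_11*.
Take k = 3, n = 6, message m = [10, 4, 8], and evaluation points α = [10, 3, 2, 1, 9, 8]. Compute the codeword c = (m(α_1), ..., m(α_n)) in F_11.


c = [3, 6, 6, 0, 1, 4]

Message polynomial: m(x) = 10 + 4·x + 8·x^2 (mod 11).
For each evaluation point α_i, compute m(α_i) mod 11:
  α_1 = 10: Horner steps 8 → 7 → 3, so m(10) = 3.
  α_2 = 3: Horner steps 8 → 6 → 6, so m(3) = 6.
  α_3 = 2: Horner steps 8 → 9 → 6, so m(2) = 6.
  α_4 = 1: Horner steps 8 → 1 → 0, so m(1) = 0.
  α_5 = 9: Horner steps 8 → 10 → 1, so m(9) = 1.
  α_6 = 8: Horner steps 8 → 2 → 4, so m(8) = 4.
Codeword c = [3, 6, 6, 0, 1, 4] ∈ F_11^6.
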